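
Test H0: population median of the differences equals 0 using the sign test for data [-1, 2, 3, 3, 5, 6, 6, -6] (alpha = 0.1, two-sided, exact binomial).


Step 1: Discard zero differences. Original n = 8; n_eff = number of nonzero differences = 8.
Nonzero differences (with sign): -1, +2, +3, +3, +5, +6, +6, -6
Step 2: Count signs: positive = 6, negative = 2.
Step 3: Under H0: P(positive) = 0.5, so the number of positives S ~ Bin(8, 0.5).
Step 4: Two-sided exact p-value = sum of Bin(8,0.5) probabilities at or below the observed probability = 0.289062.
Step 5: alpha = 0.1. fail to reject H0.

n_eff = 8, pos = 6, neg = 2, p = 0.289062, fail to reject H0.


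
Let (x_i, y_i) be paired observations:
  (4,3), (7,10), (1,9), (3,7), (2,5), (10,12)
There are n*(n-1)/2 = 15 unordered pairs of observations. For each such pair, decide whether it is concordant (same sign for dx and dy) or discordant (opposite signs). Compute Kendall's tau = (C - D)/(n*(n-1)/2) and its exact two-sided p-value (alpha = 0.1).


Step 1: Enumerate the 15 unordered pairs (i,j) with i<j and classify each by sign(x_j-x_i) * sign(y_j-y_i).
  (1,2):dx=+3,dy=+7->C; (1,3):dx=-3,dy=+6->D; (1,4):dx=-1,dy=+4->D; (1,5):dx=-2,dy=+2->D
  (1,6):dx=+6,dy=+9->C; (2,3):dx=-6,dy=-1->C; (2,4):dx=-4,dy=-3->C; (2,5):dx=-5,dy=-5->C
  (2,6):dx=+3,dy=+2->C; (3,4):dx=+2,dy=-2->D; (3,5):dx=+1,dy=-4->D; (3,6):dx=+9,dy=+3->C
  (4,5):dx=-1,dy=-2->C; (4,6):dx=+7,dy=+5->C; (5,6):dx=+8,dy=+7->C
Step 2: C = 10, D = 5, total pairs = 15.
Step 3: tau = (C - D)/(n(n-1)/2) = (10 - 5)/15 = 0.333333.
Step 4: Exact two-sided p-value (enumerate n! = 720 permutations of y under H0): p = 0.469444.
Step 5: alpha = 0.1. fail to reject H0.

tau_b = 0.3333 (C=10, D=5), p = 0.469444, fail to reject H0.


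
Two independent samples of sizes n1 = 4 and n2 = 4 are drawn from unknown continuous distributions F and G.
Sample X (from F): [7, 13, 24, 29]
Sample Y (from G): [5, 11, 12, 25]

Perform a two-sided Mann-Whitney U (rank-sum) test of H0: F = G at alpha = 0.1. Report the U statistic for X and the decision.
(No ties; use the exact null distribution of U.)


Step 1: Combine and sort all 8 observations; assign midranks.
sorted (value, group): (5,Y), (7,X), (11,Y), (12,Y), (13,X), (24,X), (25,Y), (29,X)
ranks: 5->1, 7->2, 11->3, 12->4, 13->5, 24->6, 25->7, 29->8
Step 2: Rank sum for X: R1 = 2 + 5 + 6 + 8 = 21.
Step 3: U_X = R1 - n1(n1+1)/2 = 21 - 4*5/2 = 21 - 10 = 11.
       U_Y = n1*n2 - U_X = 16 - 11 = 5.
Step 4: No ties, so the exact null distribution of U (based on enumerating the C(8,4) = 70 equally likely rank assignments) gives the two-sided p-value.
Step 5: p-value = 0.485714; compare to alpha = 0.1. fail to reject H0.

U_X = 11, p = 0.485714, fail to reject H0 at alpha = 0.1.


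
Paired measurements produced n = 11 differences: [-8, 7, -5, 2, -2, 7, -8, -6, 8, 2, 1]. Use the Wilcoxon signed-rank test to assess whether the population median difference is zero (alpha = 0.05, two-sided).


Step 1: Drop any zero differences (none here) and take |d_i|.
|d| = [8, 7, 5, 2, 2, 7, 8, 6, 8, 2, 1]
Step 2: Midrank |d_i| (ties get averaged ranks).
ranks: |8|->10, |7|->7.5, |5|->5, |2|->3, |2|->3, |7|->7.5, |8|->10, |6|->6, |8|->10, |2|->3, |1|->1
Step 3: Attach original signs; sum ranks with positive sign and with negative sign.
W+ = 7.5 + 3 + 7.5 + 10 + 3 + 1 = 32
W- = 10 + 5 + 3 + 10 + 6 = 34
(Check: W+ + W- = 66 should equal n(n+1)/2 = 66.)
Step 4: Test statistic W = min(W+, W-) = 32.
Step 5: Ties in |d|, so use the tie-corrected normal approximation.
        E[W] = n(n+1)/4 = 11*12/4 = 33.
        Tie groups: |d|=2 (t=3), |d|=7 (t=2), |d|=8 (t=3); sum(t^3 - t) = 54.
        Var[W] = n(n+1)(2n+1)/24 - sum(t^3-t)/48 = 3036/24 - 54/48 = 125.375.
        z = (W - E[W]) / sqrt(Var[W]) = (32 - 33) / 11.1971 = -0.0893.
        Two-sided p = 2*Phi(z) = 0.928836.
Step 6: alpha = 0.05. fail to reject H0.

W+ = 32, W- = 34, W = min = 32, p = 0.928836, fail to reject H0.


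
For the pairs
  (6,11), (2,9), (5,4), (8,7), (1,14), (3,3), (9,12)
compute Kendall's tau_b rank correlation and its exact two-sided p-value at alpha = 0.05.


Step 1: Enumerate the 21 unordered pairs (i,j) with i<j and classify each by sign(x_j-x_i) * sign(y_j-y_i).
  (1,2):dx=-4,dy=-2->C; (1,3):dx=-1,dy=-7->C; (1,4):dx=+2,dy=-4->D; (1,5):dx=-5,dy=+3->D
  (1,6):dx=-3,dy=-8->C; (1,7):dx=+3,dy=+1->C; (2,3):dx=+3,dy=-5->D; (2,4):dx=+6,dy=-2->D
  (2,5):dx=-1,dy=+5->D; (2,6):dx=+1,dy=-6->D; (2,7):dx=+7,dy=+3->C; (3,4):dx=+3,dy=+3->C
  (3,5):dx=-4,dy=+10->D; (3,6):dx=-2,dy=-1->C; (3,7):dx=+4,dy=+8->C; (4,5):dx=-7,dy=+7->D
  (4,6):dx=-5,dy=-4->C; (4,7):dx=+1,dy=+5->C; (5,6):dx=+2,dy=-11->D; (5,7):dx=+8,dy=-2->D
  (6,7):dx=+6,dy=+9->C
Step 2: C = 11, D = 10, total pairs = 21.
Step 3: tau = (C - D)/(n(n-1)/2) = (11 - 10)/21 = 0.047619.
Step 4: Exact two-sided p-value (enumerate n! = 5040 permutations of y under H0): p = 1.000000.
Step 5: alpha = 0.05. fail to reject H0.

tau_b = 0.0476 (C=11, D=10), p = 1.000000, fail to reject H0.


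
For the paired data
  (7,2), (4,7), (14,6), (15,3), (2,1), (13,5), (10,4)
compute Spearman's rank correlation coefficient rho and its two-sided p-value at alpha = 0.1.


Step 1: Rank x and y separately (midranks; no ties here).
rank(x): 7->3, 4->2, 14->6, 15->7, 2->1, 13->5, 10->4
rank(y): 2->2, 7->7, 6->6, 3->3, 1->1, 5->5, 4->4
Step 2: d_i = R_x(i) - R_y(i); compute d_i^2.
  (3-2)^2=1, (2-7)^2=25, (6-6)^2=0, (7-3)^2=16, (1-1)^2=0, (5-5)^2=0, (4-4)^2=0
sum(d^2) = 42.
Step 3: rho = 1 - 6*42 / (7*(7^2 - 1)) = 1 - 252/336 = 0.250000.
Step 4: Under H0, t = rho * sqrt((n-2)/(1-rho^2)) = 0.5774 ~ t(5).
Step 5: Two-sided p-value from the t-distribution with 5 df = 0.588724.
Step 6: alpha = 0.1. fail to reject H0.

rho = 0.2500, p = 0.588724, fail to reject H0 at alpha = 0.1.


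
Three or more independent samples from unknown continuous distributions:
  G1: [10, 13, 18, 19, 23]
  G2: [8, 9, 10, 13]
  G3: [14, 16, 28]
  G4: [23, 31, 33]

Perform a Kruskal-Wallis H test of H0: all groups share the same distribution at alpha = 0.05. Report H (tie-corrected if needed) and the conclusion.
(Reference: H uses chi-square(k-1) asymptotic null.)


Step 1: Combine all N = 15 observations and assign midranks.
sorted (value, group, rank): (8,G2,1), (9,G2,2), (10,G1,3.5), (10,G2,3.5), (13,G1,5.5), (13,G2,5.5), (14,G3,7), (16,G3,8), (18,G1,9), (19,G1,10), (23,G1,11.5), (23,G4,11.5), (28,G3,13), (31,G4,14), (33,G4,15)
Step 2: Sum ranks within each group.
R_1 = 39.5 (n_1 = 5)
R_2 = 12 (n_2 = 4)
R_3 = 28 (n_3 = 3)
R_4 = 40.5 (n_4 = 3)
Step 3: H = 12/(N(N+1)) * sum(R_i^2/n_i) - 3(N+1)
     = 12/(15*16) * (39.5^2/5 + 12^2/4 + 28^2/3 + 40.5^2/3) - 3*16
     = 0.050000 * 1156.13 - 48
     = 9.806667.
Step 4: Ties present; correction factor C = 1 - 18/(15^3 - 15) = 0.994643. Corrected H = 9.806667 / 0.994643 = 9.859485.
Step 5: Under H0, H ~ chi^2(3); p-value = 0.019799.
Step 6: alpha = 0.05. reject H0.

H = 9.8595, df = 3, p = 0.019799, reject H0.


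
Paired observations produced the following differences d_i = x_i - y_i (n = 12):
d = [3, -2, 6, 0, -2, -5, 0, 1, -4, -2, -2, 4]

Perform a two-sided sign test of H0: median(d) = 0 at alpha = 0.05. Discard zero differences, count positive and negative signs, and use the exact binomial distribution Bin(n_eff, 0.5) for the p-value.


Step 1: Discard zero differences. Original n = 12; n_eff = number of nonzero differences = 10.
Nonzero differences (with sign): +3, -2, +6, -2, -5, +1, -4, -2, -2, +4
Step 2: Count signs: positive = 4, negative = 6.
Step 3: Under H0: P(positive) = 0.5, so the number of positives S ~ Bin(10, 0.5).
Step 4: Two-sided exact p-value = sum of Bin(10,0.5) probabilities at or below the observed probability = 0.753906.
Step 5: alpha = 0.05. fail to reject H0.

n_eff = 10, pos = 4, neg = 6, p = 0.753906, fail to reject H0.


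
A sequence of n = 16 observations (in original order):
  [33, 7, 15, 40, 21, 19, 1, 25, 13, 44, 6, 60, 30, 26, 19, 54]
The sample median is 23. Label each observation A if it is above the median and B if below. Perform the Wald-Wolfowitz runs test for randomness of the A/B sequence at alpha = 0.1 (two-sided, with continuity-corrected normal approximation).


Step 1: Compute median = 23; label A = above, B = below.
Labels in order: ABBABBBABABAAABA  (n_A = 8, n_B = 8)
Step 2: Count runs R = 11.
Step 3: Under H0 (random ordering), E[R] = 2*n_A*n_B/(n_A+n_B) + 1 = 2*8*8/16 + 1 = 9.0000.
        Var[R] = 2*n_A*n_B*(2*n_A*n_B - n_A - n_B) / ((n_A+n_B)^2 * (n_A+n_B-1)) = 14336/3840 = 3.7333.
        SD[R] = 1.9322.
Step 4: Continuity-corrected z = (R - 0.5 - E[R]) / SD[R] = (11 - 0.5 - 9.0000) / 1.9322 = 0.7763.
Step 5: Two-sided p-value via normal approximation = 2*(1 - Phi(|z|)) = 0.437558.
Step 6: alpha = 0.1. fail to reject H0.

R = 11, z = 0.7763, p = 0.437558, fail to reject H0.


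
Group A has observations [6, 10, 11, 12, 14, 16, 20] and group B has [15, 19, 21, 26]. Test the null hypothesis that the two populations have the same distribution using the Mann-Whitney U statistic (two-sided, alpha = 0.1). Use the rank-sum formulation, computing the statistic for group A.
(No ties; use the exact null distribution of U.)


Step 1: Combine and sort all 11 observations; assign midranks.
sorted (value, group): (6,X), (10,X), (11,X), (12,X), (14,X), (15,Y), (16,X), (19,Y), (20,X), (21,Y), (26,Y)
ranks: 6->1, 10->2, 11->3, 12->4, 14->5, 15->6, 16->7, 19->8, 20->9, 21->10, 26->11
Step 2: Rank sum for X: R1 = 1 + 2 + 3 + 4 + 5 + 7 + 9 = 31.
Step 3: U_X = R1 - n1(n1+1)/2 = 31 - 7*8/2 = 31 - 28 = 3.
       U_Y = n1*n2 - U_X = 28 - 3 = 25.
Step 4: No ties, so the exact null distribution of U (based on enumerating the C(11,7) = 330 equally likely rank assignments) gives the two-sided p-value.
Step 5: p-value = 0.042424; compare to alpha = 0.1. reject H0.

U_X = 3, p = 0.042424, reject H0 at alpha = 0.1.


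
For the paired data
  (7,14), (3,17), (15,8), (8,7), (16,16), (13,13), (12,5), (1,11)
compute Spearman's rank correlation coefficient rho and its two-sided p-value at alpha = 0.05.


Step 1: Rank x and y separately (midranks; no ties here).
rank(x): 7->3, 3->2, 15->7, 8->4, 16->8, 13->6, 12->5, 1->1
rank(y): 14->6, 17->8, 8->3, 7->2, 16->7, 13->5, 5->1, 11->4
Step 2: d_i = R_x(i) - R_y(i); compute d_i^2.
  (3-6)^2=9, (2-8)^2=36, (7-3)^2=16, (4-2)^2=4, (8-7)^2=1, (6-5)^2=1, (5-1)^2=16, (1-4)^2=9
sum(d^2) = 92.
Step 3: rho = 1 - 6*92 / (8*(8^2 - 1)) = 1 - 552/504 = -0.095238.
Step 4: Under H0, t = rho * sqrt((n-2)/(1-rho^2)) = -0.2343 ~ t(6).
Step 5: Two-sided p-value from the t-distribution with 6 df = 0.822505.
Step 6: alpha = 0.05. fail to reject H0.

rho = -0.0952, p = 0.822505, fail to reject H0 at alpha = 0.05.


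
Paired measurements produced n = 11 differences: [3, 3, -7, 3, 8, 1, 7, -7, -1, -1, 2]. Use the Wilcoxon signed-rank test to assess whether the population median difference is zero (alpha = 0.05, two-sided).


Step 1: Drop any zero differences (none here) and take |d_i|.
|d| = [3, 3, 7, 3, 8, 1, 7, 7, 1, 1, 2]
Step 2: Midrank |d_i| (ties get averaged ranks).
ranks: |3|->6, |3|->6, |7|->9, |3|->6, |8|->11, |1|->2, |7|->9, |7|->9, |1|->2, |1|->2, |2|->4
Step 3: Attach original signs; sum ranks with positive sign and with negative sign.
W+ = 6 + 6 + 6 + 11 + 2 + 9 + 4 = 44
W- = 9 + 9 + 2 + 2 = 22
(Check: W+ + W- = 66 should equal n(n+1)/2 = 66.)
Step 4: Test statistic W = min(W+, W-) = 22.
Step 5: Ties in |d|, so use the tie-corrected normal approximation.
        E[W] = n(n+1)/4 = 11*12/4 = 33.
        Tie groups: |d|=1 (t=3), |d|=3 (t=3), |d|=7 (t=3); sum(t^3 - t) = 72.
        Var[W] = n(n+1)(2n+1)/24 - sum(t^3-t)/48 = 3036/24 - 72/48 = 125.
        z = (W - E[W]) / sqrt(Var[W]) = (22 - 33) / 11.1803 = -0.9839.
        Two-sided p = 2*Phi(z) = 0.325179.
Step 6: alpha = 0.05. fail to reject H0.

W+ = 44, W- = 22, W = min = 22, p = 0.325179, fail to reject H0.


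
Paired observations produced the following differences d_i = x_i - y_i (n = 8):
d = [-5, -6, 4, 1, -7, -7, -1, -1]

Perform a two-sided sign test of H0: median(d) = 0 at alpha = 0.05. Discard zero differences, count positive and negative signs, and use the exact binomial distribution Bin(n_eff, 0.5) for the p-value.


Step 1: Discard zero differences. Original n = 8; n_eff = number of nonzero differences = 8.
Nonzero differences (with sign): -5, -6, +4, +1, -7, -7, -1, -1
Step 2: Count signs: positive = 2, negative = 6.
Step 3: Under H0: P(positive) = 0.5, so the number of positives S ~ Bin(8, 0.5).
Step 4: Two-sided exact p-value = sum of Bin(8,0.5) probabilities at or below the observed probability = 0.289062.
Step 5: alpha = 0.05. fail to reject H0.

n_eff = 8, pos = 2, neg = 6, p = 0.289062, fail to reject H0.


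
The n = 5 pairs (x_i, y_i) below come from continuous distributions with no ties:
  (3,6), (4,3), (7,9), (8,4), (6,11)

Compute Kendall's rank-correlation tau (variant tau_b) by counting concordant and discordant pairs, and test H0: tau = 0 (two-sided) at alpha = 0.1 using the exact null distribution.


Step 1: Enumerate the 10 unordered pairs (i,j) with i<j and classify each by sign(x_j-x_i) * sign(y_j-y_i).
  (1,2):dx=+1,dy=-3->D; (1,3):dx=+4,dy=+3->C; (1,4):dx=+5,dy=-2->D; (1,5):dx=+3,dy=+5->C
  (2,3):dx=+3,dy=+6->C; (2,4):dx=+4,dy=+1->C; (2,5):dx=+2,dy=+8->C; (3,4):dx=+1,dy=-5->D
  (3,5):dx=-1,dy=+2->D; (4,5):dx=-2,dy=+7->D
Step 2: C = 5, D = 5, total pairs = 10.
Step 3: tau = (C - D)/(n(n-1)/2) = (5 - 5)/10 = 0.000000.
Step 4: Exact two-sided p-value (enumerate n! = 120 permutations of y under H0): p = 1.000000.
Step 5: alpha = 0.1. fail to reject H0.

tau_b = 0.0000 (C=5, D=5), p = 1.000000, fail to reject H0.


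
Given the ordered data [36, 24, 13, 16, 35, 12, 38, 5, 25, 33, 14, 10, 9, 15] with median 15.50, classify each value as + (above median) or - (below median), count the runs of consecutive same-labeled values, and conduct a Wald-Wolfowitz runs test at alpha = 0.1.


Step 1: Compute median = 15.50; label A = above, B = below.
Labels in order: AABAABABAABBBB  (n_A = 7, n_B = 7)
Step 2: Count runs R = 8.
Step 3: Under H0 (random ordering), E[R] = 2*n_A*n_B/(n_A+n_B) + 1 = 2*7*7/14 + 1 = 8.0000.
        Var[R] = 2*n_A*n_B*(2*n_A*n_B - n_A - n_B) / ((n_A+n_B)^2 * (n_A+n_B-1)) = 8232/2548 = 3.2308.
        SD[R] = 1.7974.
Step 4: R = E[R], so z = 0 with no continuity correction.
Step 5: Two-sided p-value via normal approximation = 2*(1 - Phi(|z|)) = 1.000000.
Step 6: alpha = 0.1. fail to reject H0.

R = 8, z = 0.0000, p = 1.000000, fail to reject H0.


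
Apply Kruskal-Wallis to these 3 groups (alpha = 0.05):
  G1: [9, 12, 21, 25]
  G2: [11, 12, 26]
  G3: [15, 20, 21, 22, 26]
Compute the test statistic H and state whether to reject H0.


Step 1: Combine all N = 12 observations and assign midranks.
sorted (value, group, rank): (9,G1,1), (11,G2,2), (12,G1,3.5), (12,G2,3.5), (15,G3,5), (20,G3,6), (21,G1,7.5), (21,G3,7.5), (22,G3,9), (25,G1,10), (26,G2,11.5), (26,G3,11.5)
Step 2: Sum ranks within each group.
R_1 = 22 (n_1 = 4)
R_2 = 17 (n_2 = 3)
R_3 = 39 (n_3 = 5)
Step 3: H = 12/(N(N+1)) * sum(R_i^2/n_i) - 3(N+1)
     = 12/(12*13) * (22^2/4 + 17^2/3 + 39^2/5) - 3*13
     = 0.076923 * 521.533 - 39
     = 1.117949.
Step 4: Ties present; correction factor C = 1 - 18/(12^3 - 12) = 0.989510. Corrected H = 1.117949 / 0.989510 = 1.129800.
Step 5: Under H0, H ~ chi^2(2); p-value = 0.568417.
Step 6: alpha = 0.05. fail to reject H0.

H = 1.1298, df = 2, p = 0.568417, fail to reject H0.


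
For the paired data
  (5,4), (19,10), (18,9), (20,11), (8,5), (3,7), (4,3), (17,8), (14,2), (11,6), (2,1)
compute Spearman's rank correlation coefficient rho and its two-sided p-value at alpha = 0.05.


Step 1: Rank x and y separately (midranks; no ties here).
rank(x): 5->4, 19->10, 18->9, 20->11, 8->5, 3->2, 4->3, 17->8, 14->7, 11->6, 2->1
rank(y): 4->4, 10->10, 9->9, 11->11, 5->5, 7->7, 3->3, 8->8, 2->2, 6->6, 1->1
Step 2: d_i = R_x(i) - R_y(i); compute d_i^2.
  (4-4)^2=0, (10-10)^2=0, (9-9)^2=0, (11-11)^2=0, (5-5)^2=0, (2-7)^2=25, (3-3)^2=0, (8-8)^2=0, (7-2)^2=25, (6-6)^2=0, (1-1)^2=0
sum(d^2) = 50.
Step 3: rho = 1 - 6*50 / (11*(11^2 - 1)) = 1 - 300/1320 = 0.772727.
Step 4: Under H0, t = rho * sqrt((n-2)/(1-rho^2)) = 3.6522 ~ t(9).
Step 5: Two-sided p-value from the t-distribution with 9 df = 0.005299.
Step 6: alpha = 0.05. reject H0.

rho = 0.7727, p = 0.005299, reject H0 at alpha = 0.05.


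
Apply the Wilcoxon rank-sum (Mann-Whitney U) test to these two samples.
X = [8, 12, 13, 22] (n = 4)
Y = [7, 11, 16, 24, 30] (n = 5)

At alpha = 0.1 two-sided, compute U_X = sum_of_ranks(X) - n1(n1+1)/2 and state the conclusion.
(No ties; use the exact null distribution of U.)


Step 1: Combine and sort all 9 observations; assign midranks.
sorted (value, group): (7,Y), (8,X), (11,Y), (12,X), (13,X), (16,Y), (22,X), (24,Y), (30,Y)
ranks: 7->1, 8->2, 11->3, 12->4, 13->5, 16->6, 22->7, 24->8, 30->9
Step 2: Rank sum for X: R1 = 2 + 4 + 5 + 7 = 18.
Step 3: U_X = R1 - n1(n1+1)/2 = 18 - 4*5/2 = 18 - 10 = 8.
       U_Y = n1*n2 - U_X = 20 - 8 = 12.
Step 4: No ties, so the exact null distribution of U (based on enumerating the C(9,4) = 126 equally likely rank assignments) gives the two-sided p-value.
Step 5: p-value = 0.730159; compare to alpha = 0.1. fail to reject H0.

U_X = 8, p = 0.730159, fail to reject H0 at alpha = 0.1.


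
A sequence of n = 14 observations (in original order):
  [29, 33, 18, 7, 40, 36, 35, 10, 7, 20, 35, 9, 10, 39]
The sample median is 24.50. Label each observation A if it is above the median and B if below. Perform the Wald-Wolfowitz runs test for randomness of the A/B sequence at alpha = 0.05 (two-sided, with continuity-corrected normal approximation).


Step 1: Compute median = 24.50; label A = above, B = below.
Labels in order: AABBAAABBBABBA  (n_A = 7, n_B = 7)
Step 2: Count runs R = 7.
Step 3: Under H0 (random ordering), E[R] = 2*n_A*n_B/(n_A+n_B) + 1 = 2*7*7/14 + 1 = 8.0000.
        Var[R] = 2*n_A*n_B*(2*n_A*n_B - n_A - n_B) / ((n_A+n_B)^2 * (n_A+n_B-1)) = 8232/2548 = 3.2308.
        SD[R] = 1.7974.
Step 4: Continuity-corrected z = (R + 0.5 - E[R]) / SD[R] = (7 + 0.5 - 8.0000) / 1.7974 = -0.2782.
Step 5: Two-sided p-value via normal approximation = 2*(1 - Phi(|z|)) = 0.780879.
Step 6: alpha = 0.05. fail to reject H0.

R = 7, z = -0.2782, p = 0.780879, fail to reject H0.


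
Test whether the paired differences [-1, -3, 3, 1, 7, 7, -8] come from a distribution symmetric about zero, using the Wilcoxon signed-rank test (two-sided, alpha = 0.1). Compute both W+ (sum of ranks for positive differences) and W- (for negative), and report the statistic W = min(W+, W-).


Step 1: Drop any zero differences (none here) and take |d_i|.
|d| = [1, 3, 3, 1, 7, 7, 8]
Step 2: Midrank |d_i| (ties get averaged ranks).
ranks: |1|->1.5, |3|->3.5, |3|->3.5, |1|->1.5, |7|->5.5, |7|->5.5, |8|->7
Step 3: Attach original signs; sum ranks with positive sign and with negative sign.
W+ = 3.5 + 1.5 + 5.5 + 5.5 = 16
W- = 1.5 + 3.5 + 7 = 12
(Check: W+ + W- = 28 should equal n(n+1)/2 = 28.)
Step 4: Test statistic W = min(W+, W-) = 12.
Step 5: Ties in |d|, so use the tie-corrected normal approximation.
        E[W] = n(n+1)/4 = 7*8/4 = 14.
        Tie groups: |d|=1 (t=2), |d|=3 (t=2), |d|=7 (t=2); sum(t^3 - t) = 18.
        Var[W] = n(n+1)(2n+1)/24 - sum(t^3-t)/48 = 840/24 - 18/48 = 34.625.
        z = (W - E[W]) / sqrt(Var[W]) = (12 - 14) / 5.8843 = -0.3399.
        Two-sided p = 2*Phi(z) = 0.733941.
Step 6: alpha = 0.1. fail to reject H0.

W+ = 16, W- = 12, W = min = 12, p = 0.733941, fail to reject H0.


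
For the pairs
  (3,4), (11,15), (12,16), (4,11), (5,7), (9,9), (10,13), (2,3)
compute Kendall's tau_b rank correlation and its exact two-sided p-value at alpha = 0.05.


Step 1: Enumerate the 28 unordered pairs (i,j) with i<j and classify each by sign(x_j-x_i) * sign(y_j-y_i).
  (1,2):dx=+8,dy=+11->C; (1,3):dx=+9,dy=+12->C; (1,4):dx=+1,dy=+7->C; (1,5):dx=+2,dy=+3->C
  (1,6):dx=+6,dy=+5->C; (1,7):dx=+7,dy=+9->C; (1,8):dx=-1,dy=-1->C; (2,3):dx=+1,dy=+1->C
  (2,4):dx=-7,dy=-4->C; (2,5):dx=-6,dy=-8->C; (2,6):dx=-2,dy=-6->C; (2,7):dx=-1,dy=-2->C
  (2,8):dx=-9,dy=-12->C; (3,4):dx=-8,dy=-5->C; (3,5):dx=-7,dy=-9->C; (3,6):dx=-3,dy=-7->C
  (3,7):dx=-2,dy=-3->C; (3,8):dx=-10,dy=-13->C; (4,5):dx=+1,dy=-4->D; (4,6):dx=+5,dy=-2->D
  (4,7):dx=+6,dy=+2->C; (4,8):dx=-2,dy=-8->C; (5,6):dx=+4,dy=+2->C; (5,7):dx=+5,dy=+6->C
  (5,8):dx=-3,dy=-4->C; (6,7):dx=+1,dy=+4->C; (6,8):dx=-7,dy=-6->C; (7,8):dx=-8,dy=-10->C
Step 2: C = 26, D = 2, total pairs = 28.
Step 3: tau = (C - D)/(n(n-1)/2) = (26 - 2)/28 = 0.857143.
Step 4: Exact two-sided p-value (enumerate n! = 40320 permutations of y under H0): p = 0.001736.
Step 5: alpha = 0.05. reject H0.

tau_b = 0.8571 (C=26, D=2), p = 0.001736, reject H0.


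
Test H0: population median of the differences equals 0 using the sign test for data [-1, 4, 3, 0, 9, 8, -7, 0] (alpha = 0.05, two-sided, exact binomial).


Step 1: Discard zero differences. Original n = 8; n_eff = number of nonzero differences = 6.
Nonzero differences (with sign): -1, +4, +3, +9, +8, -7
Step 2: Count signs: positive = 4, negative = 2.
Step 3: Under H0: P(positive) = 0.5, so the number of positives S ~ Bin(6, 0.5).
Step 4: Two-sided exact p-value = sum of Bin(6,0.5) probabilities at or below the observed probability = 0.687500.
Step 5: alpha = 0.05. fail to reject H0.

n_eff = 6, pos = 4, neg = 2, p = 0.687500, fail to reject H0.


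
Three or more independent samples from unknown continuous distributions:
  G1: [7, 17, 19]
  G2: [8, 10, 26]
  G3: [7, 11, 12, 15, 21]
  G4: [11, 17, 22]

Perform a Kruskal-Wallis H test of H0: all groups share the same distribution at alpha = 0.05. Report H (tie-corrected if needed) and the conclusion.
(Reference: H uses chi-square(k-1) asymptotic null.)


Step 1: Combine all N = 14 observations and assign midranks.
sorted (value, group, rank): (7,G1,1.5), (7,G3,1.5), (8,G2,3), (10,G2,4), (11,G3,5.5), (11,G4,5.5), (12,G3,7), (15,G3,8), (17,G1,9.5), (17,G4,9.5), (19,G1,11), (21,G3,12), (22,G4,13), (26,G2,14)
Step 2: Sum ranks within each group.
R_1 = 22 (n_1 = 3)
R_2 = 21 (n_2 = 3)
R_3 = 34 (n_3 = 5)
R_4 = 28 (n_4 = 3)
Step 3: H = 12/(N(N+1)) * sum(R_i^2/n_i) - 3(N+1)
     = 12/(14*15) * (22^2/3 + 21^2/3 + 34^2/5 + 28^2/3) - 3*15
     = 0.057143 * 800.867 - 45
     = 0.763810.
Step 4: Ties present; correction factor C = 1 - 18/(14^3 - 14) = 0.993407. Corrected H = 0.763810 / 0.993407 = 0.768879.
Step 5: Under H0, H ~ chi^2(3); p-value = 0.856895.
Step 6: alpha = 0.05. fail to reject H0.

H = 0.7689, df = 3, p = 0.856895, fail to reject H0.


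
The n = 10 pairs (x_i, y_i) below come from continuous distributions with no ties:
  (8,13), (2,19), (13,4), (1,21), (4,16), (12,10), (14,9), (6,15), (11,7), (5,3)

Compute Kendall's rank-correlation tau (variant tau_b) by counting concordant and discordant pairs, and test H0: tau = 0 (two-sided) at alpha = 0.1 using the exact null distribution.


Step 1: Enumerate the 45 unordered pairs (i,j) with i<j and classify each by sign(x_j-x_i) * sign(y_j-y_i).
  (1,2):dx=-6,dy=+6->D; (1,3):dx=+5,dy=-9->D; (1,4):dx=-7,dy=+8->D; (1,5):dx=-4,dy=+3->D
  (1,6):dx=+4,dy=-3->D; (1,7):dx=+6,dy=-4->D; (1,8):dx=-2,dy=+2->D; (1,9):dx=+3,dy=-6->D
  (1,10):dx=-3,dy=-10->C; (2,3):dx=+11,dy=-15->D; (2,4):dx=-1,dy=+2->D; (2,5):dx=+2,dy=-3->D
  (2,6):dx=+10,dy=-9->D; (2,7):dx=+12,dy=-10->D; (2,8):dx=+4,dy=-4->D; (2,9):dx=+9,dy=-12->D
  (2,10):dx=+3,dy=-16->D; (3,4):dx=-12,dy=+17->D; (3,5):dx=-9,dy=+12->D; (3,6):dx=-1,dy=+6->D
  (3,7):dx=+1,dy=+5->C; (3,8):dx=-7,dy=+11->D; (3,9):dx=-2,dy=+3->D; (3,10):dx=-8,dy=-1->C
  (4,5):dx=+3,dy=-5->D; (4,6):dx=+11,dy=-11->D; (4,7):dx=+13,dy=-12->D; (4,8):dx=+5,dy=-6->D
  (4,9):dx=+10,dy=-14->D; (4,10):dx=+4,dy=-18->D; (5,6):dx=+8,dy=-6->D; (5,7):dx=+10,dy=-7->D
  (5,8):dx=+2,dy=-1->D; (5,9):dx=+7,dy=-9->D; (5,10):dx=+1,dy=-13->D; (6,7):dx=+2,dy=-1->D
  (6,8):dx=-6,dy=+5->D; (6,9):dx=-1,dy=-3->C; (6,10):dx=-7,dy=-7->C; (7,8):dx=-8,dy=+6->D
  (7,9):dx=-3,dy=-2->C; (7,10):dx=-9,dy=-6->C; (8,9):dx=+5,dy=-8->D; (8,10):dx=-1,dy=-12->C
  (9,10):dx=-6,dy=-4->C
Step 2: C = 9, D = 36, total pairs = 45.
Step 3: tau = (C - D)/(n(n-1)/2) = (9 - 36)/45 = -0.600000.
Step 4: Exact two-sided p-value (enumerate n! = 3628800 permutations of y under H0): p = 0.016666.
Step 5: alpha = 0.1. reject H0.

tau_b = -0.6000 (C=9, D=36), p = 0.016666, reject H0.


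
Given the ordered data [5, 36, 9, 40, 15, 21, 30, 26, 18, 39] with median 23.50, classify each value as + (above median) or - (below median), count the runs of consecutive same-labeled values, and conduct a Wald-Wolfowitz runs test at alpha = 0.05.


Step 1: Compute median = 23.50; label A = above, B = below.
Labels in order: BABABBAABA  (n_A = 5, n_B = 5)
Step 2: Count runs R = 8.
Step 3: Under H0 (random ordering), E[R] = 2*n_A*n_B/(n_A+n_B) + 1 = 2*5*5/10 + 1 = 6.0000.
        Var[R] = 2*n_A*n_B*(2*n_A*n_B - n_A - n_B) / ((n_A+n_B)^2 * (n_A+n_B-1)) = 2000/900 = 2.2222.
        SD[R] = 1.4907.
Step 4: Continuity-corrected z = (R - 0.5 - E[R]) / SD[R] = (8 - 0.5 - 6.0000) / 1.4907 = 1.0062.
Step 5: Two-sided p-value via normal approximation = 2*(1 - Phi(|z|)) = 0.314305.
Step 6: alpha = 0.05. fail to reject H0.

R = 8, z = 1.0062, p = 0.314305, fail to reject H0.


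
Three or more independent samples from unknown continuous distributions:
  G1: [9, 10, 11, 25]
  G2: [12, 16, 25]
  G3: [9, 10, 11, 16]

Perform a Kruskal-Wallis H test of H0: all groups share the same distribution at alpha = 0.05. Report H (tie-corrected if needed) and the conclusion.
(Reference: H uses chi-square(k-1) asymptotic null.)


Step 1: Combine all N = 11 observations and assign midranks.
sorted (value, group, rank): (9,G1,1.5), (9,G3,1.5), (10,G1,3.5), (10,G3,3.5), (11,G1,5.5), (11,G3,5.5), (12,G2,7), (16,G2,8.5), (16,G3,8.5), (25,G1,10.5), (25,G2,10.5)
Step 2: Sum ranks within each group.
R_1 = 21 (n_1 = 4)
R_2 = 26 (n_2 = 3)
R_3 = 19 (n_3 = 4)
Step 3: H = 12/(N(N+1)) * sum(R_i^2/n_i) - 3(N+1)
     = 12/(11*12) * (21^2/4 + 26^2/3 + 19^2/4) - 3*12
     = 0.090909 * 425.833 - 36
     = 2.712121.
Step 4: Ties present; correction factor C = 1 - 30/(11^3 - 11) = 0.977273. Corrected H = 2.712121 / 0.977273 = 2.775194.
Step 5: Under H0, H ~ chi^2(2); p-value = 0.249675.
Step 6: alpha = 0.05. fail to reject H0.

H = 2.7752, df = 2, p = 0.249675, fail to reject H0.


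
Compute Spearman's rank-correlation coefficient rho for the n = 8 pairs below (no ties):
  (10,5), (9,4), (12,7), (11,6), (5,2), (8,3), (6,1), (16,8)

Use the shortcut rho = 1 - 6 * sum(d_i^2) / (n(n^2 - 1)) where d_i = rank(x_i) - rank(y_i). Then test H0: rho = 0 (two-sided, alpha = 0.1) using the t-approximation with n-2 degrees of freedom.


Step 1: Rank x and y separately (midranks; no ties here).
rank(x): 10->5, 9->4, 12->7, 11->6, 5->1, 8->3, 6->2, 16->8
rank(y): 5->5, 4->4, 7->7, 6->6, 2->2, 3->3, 1->1, 8->8
Step 2: d_i = R_x(i) - R_y(i); compute d_i^2.
  (5-5)^2=0, (4-4)^2=0, (7-7)^2=0, (6-6)^2=0, (1-2)^2=1, (3-3)^2=0, (2-1)^2=1, (8-8)^2=0
sum(d^2) = 2.
Step 3: rho = 1 - 6*2 / (8*(8^2 - 1)) = 1 - 12/504 = 0.976190.
Step 4: Under H0, t = rho * sqrt((n-2)/(1-rho^2)) = 11.0235 ~ t(6).
Step 5: Two-sided p-value from the t-distribution with 6 df = 0.000033.
Step 6: alpha = 0.1. reject H0.

rho = 0.9762, p = 0.000033, reject H0 at alpha = 0.1.


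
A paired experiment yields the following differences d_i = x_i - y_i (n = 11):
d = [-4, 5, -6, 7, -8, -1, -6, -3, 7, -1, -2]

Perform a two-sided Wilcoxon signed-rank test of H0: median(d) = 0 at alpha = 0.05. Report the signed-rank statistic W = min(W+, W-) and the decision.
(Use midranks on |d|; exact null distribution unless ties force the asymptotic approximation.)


Step 1: Drop any zero differences (none here) and take |d_i|.
|d| = [4, 5, 6, 7, 8, 1, 6, 3, 7, 1, 2]
Step 2: Midrank |d_i| (ties get averaged ranks).
ranks: |4|->5, |5|->6, |6|->7.5, |7|->9.5, |8|->11, |1|->1.5, |6|->7.5, |3|->4, |7|->9.5, |1|->1.5, |2|->3
Step 3: Attach original signs; sum ranks with positive sign and with negative sign.
W+ = 6 + 9.5 + 9.5 = 25
W- = 5 + 7.5 + 11 + 1.5 + 7.5 + 4 + 1.5 + 3 = 41
(Check: W+ + W- = 66 should equal n(n+1)/2 = 66.)
Step 4: Test statistic W = min(W+, W-) = 25.
Step 5: Ties in |d|, so use the tie-corrected normal approximation.
        E[W] = n(n+1)/4 = 11*12/4 = 33.
        Tie groups: |d|=1 (t=2), |d|=6 (t=2), |d|=7 (t=2); sum(t^3 - t) = 18.
        Var[W] = n(n+1)(2n+1)/24 - sum(t^3-t)/48 = 3036/24 - 18/48 = 126.125.
        z = (W - E[W]) / sqrt(Var[W]) = (25 - 33) / 11.2305 = -0.7123.
        Two-sided p = 2*Phi(z) = 0.476252.
Step 6: alpha = 0.05. fail to reject H0.

W+ = 25, W- = 41, W = min = 25, p = 0.476252, fail to reject H0.


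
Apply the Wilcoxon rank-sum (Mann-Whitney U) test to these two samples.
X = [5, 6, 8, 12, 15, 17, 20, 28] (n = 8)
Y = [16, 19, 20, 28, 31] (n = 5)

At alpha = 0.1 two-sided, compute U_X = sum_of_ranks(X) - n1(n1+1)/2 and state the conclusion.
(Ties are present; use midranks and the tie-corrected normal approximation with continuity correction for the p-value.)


Step 1: Combine and sort all 13 observations; assign midranks.
sorted (value, group): (5,X), (6,X), (8,X), (12,X), (15,X), (16,Y), (17,X), (19,Y), (20,X), (20,Y), (28,X), (28,Y), (31,Y)
ranks: 5->1, 6->2, 8->3, 12->4, 15->5, 16->6, 17->7, 19->8, 20->9.5, 20->9.5, 28->11.5, 28->11.5, 31->13
Step 2: Rank sum for X: R1 = 1 + 2 + 3 + 4 + 5 + 7 + 9.5 + 11.5 = 43.
Step 3: U_X = R1 - n1(n1+1)/2 = 43 - 8*9/2 = 43 - 36 = 7.
       U_Y = n1*n2 - U_X = 40 - 7 = 33.
Step 4: Ties are present, so use the tie-corrected normal approximation (with continuity correction) for the p-value.
Step 5: p-value = 0.066526; compare to alpha = 0.1. reject H0.

U_X = 7, p = 0.066526, reject H0 at alpha = 0.1.


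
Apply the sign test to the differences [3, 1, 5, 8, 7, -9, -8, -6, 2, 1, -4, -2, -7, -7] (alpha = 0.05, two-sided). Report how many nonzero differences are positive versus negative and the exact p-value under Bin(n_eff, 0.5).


Step 1: Discard zero differences. Original n = 14; n_eff = number of nonzero differences = 14.
Nonzero differences (with sign): +3, +1, +5, +8, +7, -9, -8, -6, +2, +1, -4, -2, -7, -7
Step 2: Count signs: positive = 7, negative = 7.
Step 3: Under H0: P(positive) = 0.5, so the number of positives S ~ Bin(14, 0.5).
Step 4: Two-sided exact p-value = sum of Bin(14,0.5) probabilities at or below the observed probability = 1.000000.
Step 5: alpha = 0.05. fail to reject H0.

n_eff = 14, pos = 7, neg = 7, p = 1.000000, fail to reject H0.


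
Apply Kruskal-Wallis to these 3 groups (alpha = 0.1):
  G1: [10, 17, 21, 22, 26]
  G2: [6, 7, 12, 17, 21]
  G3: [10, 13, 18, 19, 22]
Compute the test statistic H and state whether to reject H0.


Step 1: Combine all N = 15 observations and assign midranks.
sorted (value, group, rank): (6,G2,1), (7,G2,2), (10,G1,3.5), (10,G3,3.5), (12,G2,5), (13,G3,6), (17,G1,7.5), (17,G2,7.5), (18,G3,9), (19,G3,10), (21,G1,11.5), (21,G2,11.5), (22,G1,13.5), (22,G3,13.5), (26,G1,15)
Step 2: Sum ranks within each group.
R_1 = 51 (n_1 = 5)
R_2 = 27 (n_2 = 5)
R_3 = 42 (n_3 = 5)
Step 3: H = 12/(N(N+1)) * sum(R_i^2/n_i) - 3(N+1)
     = 12/(15*16) * (51^2/5 + 27^2/5 + 42^2/5) - 3*16
     = 0.050000 * 1018.8 - 48
     = 2.940000.
Step 4: Ties present; correction factor C = 1 - 24/(15^3 - 15) = 0.992857. Corrected H = 2.940000 / 0.992857 = 2.961151.
Step 5: Under H0, H ~ chi^2(2); p-value = 0.227507.
Step 6: alpha = 0.1. fail to reject H0.

H = 2.9612, df = 2, p = 0.227507, fail to reject H0.


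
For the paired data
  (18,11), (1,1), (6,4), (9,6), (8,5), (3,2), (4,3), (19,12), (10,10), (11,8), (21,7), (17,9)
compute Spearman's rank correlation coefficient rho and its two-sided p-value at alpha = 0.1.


Step 1: Rank x and y separately (midranks; no ties here).
rank(x): 18->10, 1->1, 6->4, 9->6, 8->5, 3->2, 4->3, 19->11, 10->7, 11->8, 21->12, 17->9
rank(y): 11->11, 1->1, 4->4, 6->6, 5->5, 2->2, 3->3, 12->12, 10->10, 8->8, 7->7, 9->9
Step 2: d_i = R_x(i) - R_y(i); compute d_i^2.
  (10-11)^2=1, (1-1)^2=0, (4-4)^2=0, (6-6)^2=0, (5-5)^2=0, (2-2)^2=0, (3-3)^2=0, (11-12)^2=1, (7-10)^2=9, (8-8)^2=0, (12-7)^2=25, (9-9)^2=0
sum(d^2) = 36.
Step 3: rho = 1 - 6*36 / (12*(12^2 - 1)) = 1 - 216/1716 = 0.874126.
Step 4: Under H0, t = rho * sqrt((n-2)/(1-rho^2)) = 5.6912 ~ t(10).
Step 5: Two-sided p-value from the t-distribution with 10 df = 0.000201.
Step 6: alpha = 0.1. reject H0.

rho = 0.8741, p = 0.000201, reject H0 at alpha = 0.1.


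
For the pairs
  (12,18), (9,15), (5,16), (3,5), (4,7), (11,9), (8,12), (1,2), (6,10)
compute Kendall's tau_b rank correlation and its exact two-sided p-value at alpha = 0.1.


Step 1: Enumerate the 36 unordered pairs (i,j) with i<j and classify each by sign(x_j-x_i) * sign(y_j-y_i).
  (1,2):dx=-3,dy=-3->C; (1,3):dx=-7,dy=-2->C; (1,4):dx=-9,dy=-13->C; (1,5):dx=-8,dy=-11->C
  (1,6):dx=-1,dy=-9->C; (1,7):dx=-4,dy=-6->C; (1,8):dx=-11,dy=-16->C; (1,9):dx=-6,dy=-8->C
  (2,3):dx=-4,dy=+1->D; (2,4):dx=-6,dy=-10->C; (2,5):dx=-5,dy=-8->C; (2,6):dx=+2,dy=-6->D
  (2,7):dx=-1,dy=-3->C; (2,8):dx=-8,dy=-13->C; (2,9):dx=-3,dy=-5->C; (3,4):dx=-2,dy=-11->C
  (3,5):dx=-1,dy=-9->C; (3,6):dx=+6,dy=-7->D; (3,7):dx=+3,dy=-4->D; (3,8):dx=-4,dy=-14->C
  (3,9):dx=+1,dy=-6->D; (4,5):dx=+1,dy=+2->C; (4,6):dx=+8,dy=+4->C; (4,7):dx=+5,dy=+7->C
  (4,8):dx=-2,dy=-3->C; (4,9):dx=+3,dy=+5->C; (5,6):dx=+7,dy=+2->C; (5,7):dx=+4,dy=+5->C
  (5,8):dx=-3,dy=-5->C; (5,9):dx=+2,dy=+3->C; (6,7):dx=-3,dy=+3->D; (6,8):dx=-10,dy=-7->C
  (6,9):dx=-5,dy=+1->D; (7,8):dx=-7,dy=-10->C; (7,9):dx=-2,dy=-2->C; (8,9):dx=+5,dy=+8->C
Step 2: C = 29, D = 7, total pairs = 36.
Step 3: tau = (C - D)/(n(n-1)/2) = (29 - 7)/36 = 0.611111.
Step 4: Exact two-sided p-value (enumerate n! = 362880 permutations of y under H0): p = 0.024741.
Step 5: alpha = 0.1. reject H0.

tau_b = 0.6111 (C=29, D=7), p = 0.024741, reject H0.


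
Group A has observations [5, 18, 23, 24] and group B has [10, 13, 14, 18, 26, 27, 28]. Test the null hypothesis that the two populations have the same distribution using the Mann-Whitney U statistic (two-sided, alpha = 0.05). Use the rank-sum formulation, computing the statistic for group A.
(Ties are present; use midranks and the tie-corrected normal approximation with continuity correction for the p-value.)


Step 1: Combine and sort all 11 observations; assign midranks.
sorted (value, group): (5,X), (10,Y), (13,Y), (14,Y), (18,X), (18,Y), (23,X), (24,X), (26,Y), (27,Y), (28,Y)
ranks: 5->1, 10->2, 13->3, 14->4, 18->5.5, 18->5.5, 23->7, 24->8, 26->9, 27->10, 28->11
Step 2: Rank sum for X: R1 = 1 + 5.5 + 7 + 8 = 21.5.
Step 3: U_X = R1 - n1(n1+1)/2 = 21.5 - 4*5/2 = 21.5 - 10 = 11.5.
       U_Y = n1*n2 - U_X = 28 - 11.5 = 16.5.
Step 4: Ties are present, so use the tie-corrected normal approximation (with continuity correction) for the p-value.
Step 5: p-value = 0.704817; compare to alpha = 0.05. fail to reject H0.

U_X = 11.5, p = 0.704817, fail to reject H0 at alpha = 0.05.


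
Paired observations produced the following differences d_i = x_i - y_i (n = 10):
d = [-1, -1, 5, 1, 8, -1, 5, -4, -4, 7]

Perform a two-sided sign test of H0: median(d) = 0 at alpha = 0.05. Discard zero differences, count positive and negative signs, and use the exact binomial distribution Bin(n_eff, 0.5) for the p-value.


Step 1: Discard zero differences. Original n = 10; n_eff = number of nonzero differences = 10.
Nonzero differences (with sign): -1, -1, +5, +1, +8, -1, +5, -4, -4, +7
Step 2: Count signs: positive = 5, negative = 5.
Step 3: Under H0: P(positive) = 0.5, so the number of positives S ~ Bin(10, 0.5).
Step 4: Two-sided exact p-value = sum of Bin(10,0.5) probabilities at or below the observed probability = 1.000000.
Step 5: alpha = 0.05. fail to reject H0.

n_eff = 10, pos = 5, neg = 5, p = 1.000000, fail to reject H0.


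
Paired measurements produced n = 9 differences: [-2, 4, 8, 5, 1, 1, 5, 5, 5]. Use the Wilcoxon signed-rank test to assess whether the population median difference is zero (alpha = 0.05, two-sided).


Step 1: Drop any zero differences (none here) and take |d_i|.
|d| = [2, 4, 8, 5, 1, 1, 5, 5, 5]
Step 2: Midrank |d_i| (ties get averaged ranks).
ranks: |2|->3, |4|->4, |8|->9, |5|->6.5, |1|->1.5, |1|->1.5, |5|->6.5, |5|->6.5, |5|->6.5
Step 3: Attach original signs; sum ranks with positive sign and with negative sign.
W+ = 4 + 9 + 6.5 + 1.5 + 1.5 + 6.5 + 6.5 + 6.5 = 42
W- = 3 = 3
(Check: W+ + W- = 45 should equal n(n+1)/2 = 45.)
Step 4: Test statistic W = min(W+, W-) = 3.
Step 5: Ties in |d|, so use the tie-corrected normal approximation.
        E[W] = n(n+1)/4 = 9*10/4 = 22.5.
        Tie groups: |d|=1 (t=2), |d|=5 (t=4); sum(t^3 - t) = 66.
        Var[W] = n(n+1)(2n+1)/24 - sum(t^3-t)/48 = 1710/24 - 66/48 = 69.875.
        z = (W - E[W]) / sqrt(Var[W]) = (3 - 22.5) / 8.3591 = -2.3328.
        Two-sided p = 2*Phi(z) = 0.019660.
Step 6: alpha = 0.05. reject H0.

W+ = 42, W- = 3, W = min = 3, p = 0.019660, reject H0.


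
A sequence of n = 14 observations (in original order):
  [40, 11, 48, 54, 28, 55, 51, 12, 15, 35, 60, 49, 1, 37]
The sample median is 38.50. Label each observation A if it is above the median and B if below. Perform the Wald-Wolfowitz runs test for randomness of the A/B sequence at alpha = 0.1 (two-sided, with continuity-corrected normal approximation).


Step 1: Compute median = 38.50; label A = above, B = below.
Labels in order: ABAABAABBBAABB  (n_A = 7, n_B = 7)
Step 2: Count runs R = 8.
Step 3: Under H0 (random ordering), E[R] = 2*n_A*n_B/(n_A+n_B) + 1 = 2*7*7/14 + 1 = 8.0000.
        Var[R] = 2*n_A*n_B*(2*n_A*n_B - n_A - n_B) / ((n_A+n_B)^2 * (n_A+n_B-1)) = 8232/2548 = 3.2308.
        SD[R] = 1.7974.
Step 4: R = E[R], so z = 0 with no continuity correction.
Step 5: Two-sided p-value via normal approximation = 2*(1 - Phi(|z|)) = 1.000000.
Step 6: alpha = 0.1. fail to reject H0.

R = 8, z = 0.0000, p = 1.000000, fail to reject H0.


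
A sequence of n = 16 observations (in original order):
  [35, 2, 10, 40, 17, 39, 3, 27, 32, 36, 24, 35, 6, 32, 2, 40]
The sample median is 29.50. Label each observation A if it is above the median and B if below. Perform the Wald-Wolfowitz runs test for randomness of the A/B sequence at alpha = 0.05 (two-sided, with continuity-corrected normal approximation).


Step 1: Compute median = 29.50; label A = above, B = below.
Labels in order: ABBABABBAABABABA  (n_A = 8, n_B = 8)
Step 2: Count runs R = 13.
Step 3: Under H0 (random ordering), E[R] = 2*n_A*n_B/(n_A+n_B) + 1 = 2*8*8/16 + 1 = 9.0000.
        Var[R] = 2*n_A*n_B*(2*n_A*n_B - n_A - n_B) / ((n_A+n_B)^2 * (n_A+n_B-1)) = 14336/3840 = 3.7333.
        SD[R] = 1.9322.
Step 4: Continuity-corrected z = (R - 0.5 - E[R]) / SD[R] = (13 - 0.5 - 9.0000) / 1.9322 = 1.8114.
Step 5: Two-sided p-value via normal approximation = 2*(1 - Phi(|z|)) = 0.070076.
Step 6: alpha = 0.05. fail to reject H0.

R = 13, z = 1.8114, p = 0.070076, fail to reject H0.


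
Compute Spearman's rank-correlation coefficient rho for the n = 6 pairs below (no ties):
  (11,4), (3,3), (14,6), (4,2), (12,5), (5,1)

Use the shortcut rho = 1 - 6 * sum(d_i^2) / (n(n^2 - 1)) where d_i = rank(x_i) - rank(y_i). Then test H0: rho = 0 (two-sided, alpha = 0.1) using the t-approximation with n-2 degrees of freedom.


Step 1: Rank x and y separately (midranks; no ties here).
rank(x): 11->4, 3->1, 14->6, 4->2, 12->5, 5->3
rank(y): 4->4, 3->3, 6->6, 2->2, 5->5, 1->1
Step 2: d_i = R_x(i) - R_y(i); compute d_i^2.
  (4-4)^2=0, (1-3)^2=4, (6-6)^2=0, (2-2)^2=0, (5-5)^2=0, (3-1)^2=4
sum(d^2) = 8.
Step 3: rho = 1 - 6*8 / (6*(6^2 - 1)) = 1 - 48/210 = 0.771429.
Step 4: Under H0, t = rho * sqrt((n-2)/(1-rho^2)) = 2.4247 ~ t(4).
Step 5: Two-sided p-value from the t-distribution with 4 df = 0.072397.
Step 6: alpha = 0.1. reject H0.

rho = 0.7714, p = 0.072397, reject H0 at alpha = 0.1.


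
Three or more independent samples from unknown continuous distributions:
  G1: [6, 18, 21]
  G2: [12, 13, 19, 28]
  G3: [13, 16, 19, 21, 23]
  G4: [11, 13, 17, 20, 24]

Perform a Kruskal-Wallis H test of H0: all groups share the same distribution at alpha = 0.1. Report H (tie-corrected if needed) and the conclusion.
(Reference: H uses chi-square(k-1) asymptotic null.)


Step 1: Combine all N = 17 observations and assign midranks.
sorted (value, group, rank): (6,G1,1), (11,G4,2), (12,G2,3), (13,G2,5), (13,G3,5), (13,G4,5), (16,G3,7), (17,G4,8), (18,G1,9), (19,G2,10.5), (19,G3,10.5), (20,G4,12), (21,G1,13.5), (21,G3,13.5), (23,G3,15), (24,G4,16), (28,G2,17)
Step 2: Sum ranks within each group.
R_1 = 23.5 (n_1 = 3)
R_2 = 35.5 (n_2 = 4)
R_3 = 51 (n_3 = 5)
R_4 = 43 (n_4 = 5)
Step 3: H = 12/(N(N+1)) * sum(R_i^2/n_i) - 3(N+1)
     = 12/(17*18) * (23.5^2/3 + 35.5^2/4 + 51^2/5 + 43^2/5) - 3*18
     = 0.039216 * 1389.15 - 54
     = 0.476307.
Step 4: Ties present; correction factor C = 1 - 36/(17^3 - 17) = 0.992647. Corrected H = 0.476307 / 0.992647 = 0.479835.
Step 5: Under H0, H ~ chi^2(3); p-value = 0.923299.
Step 6: alpha = 0.1. fail to reject H0.

H = 0.4798, df = 3, p = 0.923299, fail to reject H0.
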